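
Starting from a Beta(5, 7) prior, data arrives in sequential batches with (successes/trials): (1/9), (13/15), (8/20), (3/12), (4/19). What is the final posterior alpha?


In sequential Bayesian updating, we sum all successes.
Total successes = 29
Final alpha = 5 + 29 = 34

34


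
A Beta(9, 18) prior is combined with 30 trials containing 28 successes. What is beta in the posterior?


In conjugate updating:
beta_posterior = beta_prior + (n - k)
= 18 + (30 - 28)
= 18 + 2 = 20

20


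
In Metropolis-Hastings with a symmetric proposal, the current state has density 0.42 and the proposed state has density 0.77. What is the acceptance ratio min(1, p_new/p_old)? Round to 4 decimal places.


Ratio = p_new / p_old = 0.77 / 0.42 = 1.8333
Acceptance = min(1, 1.8333) = 1.0

1.0


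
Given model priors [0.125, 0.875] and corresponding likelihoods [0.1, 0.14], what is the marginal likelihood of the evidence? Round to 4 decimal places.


P(E) = sum_i P(M_i) P(E|M_i)
= 0.0125 + 0.1225
= 0.135

0.135


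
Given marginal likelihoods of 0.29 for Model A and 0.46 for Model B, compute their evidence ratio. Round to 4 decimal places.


Ratio = ML(A) / ML(B) = 0.29/0.46
= 0.6304

0.6304


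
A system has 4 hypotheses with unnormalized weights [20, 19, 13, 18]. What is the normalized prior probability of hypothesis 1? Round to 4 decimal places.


The normalized prior is the weight divided by the total.
Total weight = 70
P(H1) = 20 / 70 = 0.2857

0.2857


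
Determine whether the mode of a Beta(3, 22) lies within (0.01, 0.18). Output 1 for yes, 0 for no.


First find the mode: (a-1)/(a+b-2) = 0.087
Is 0.087 in (0.01, 0.18)? 1

1


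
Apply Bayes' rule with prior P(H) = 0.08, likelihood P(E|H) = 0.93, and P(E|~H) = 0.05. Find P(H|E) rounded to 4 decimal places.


Step 1: Compute marginal P(E) = P(E|H)P(H) + P(E|~H)P(~H)
= 0.93*0.08 + 0.05*0.92 = 0.1204
Step 2: P(H|E) = P(E|H)P(H)/P(E) = 0.0744/0.1204
= 0.6179

0.6179


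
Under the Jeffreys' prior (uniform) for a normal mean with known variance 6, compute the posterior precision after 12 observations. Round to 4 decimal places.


Prior precision = 0 (flat prior).
Post. prec. = 0 + n/var = 12/6 = 2.0

2.0


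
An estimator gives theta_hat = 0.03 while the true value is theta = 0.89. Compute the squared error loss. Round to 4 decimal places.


The squared error loss is (theta_hat - theta)^2
= (0.03 - 0.89)^2
= (-0.86)^2 = 0.7396

0.7396


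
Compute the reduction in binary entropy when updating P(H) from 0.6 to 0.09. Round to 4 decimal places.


H_before = -p*log2(p) - (1-p)*log2(1-p) for p=0.6: 0.971
H_after for p=0.09: 0.4365
Reduction = 0.971 - 0.4365 = 0.5345

0.5345


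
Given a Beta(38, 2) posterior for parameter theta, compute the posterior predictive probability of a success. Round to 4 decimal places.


For a Beta-Bernoulli model, the predictive probability is the mean:
P(success) = 38/(38+2) = 38/40 = 0.95

0.95


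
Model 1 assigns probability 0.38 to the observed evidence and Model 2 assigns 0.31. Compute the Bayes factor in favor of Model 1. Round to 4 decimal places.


BF = P(data|M1) / P(data|M2)
= 0.38 / 0.31 = 1.2258

1.2258


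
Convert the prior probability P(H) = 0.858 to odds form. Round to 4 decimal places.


P(not H) = 1 - 0.858 = 0.142
Odds = 0.858 / 0.142 = 6.0423

6.0423


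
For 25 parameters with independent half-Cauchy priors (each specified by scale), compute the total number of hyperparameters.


A half-Cauchy prior has 1 hyperparameter per parameter.
Total = 25 * 1 = 25

25


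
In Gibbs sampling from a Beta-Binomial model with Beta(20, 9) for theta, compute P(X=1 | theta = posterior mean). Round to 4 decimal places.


Posterior mean = alpha/(alpha+beta) = 20/29 = 0.6897
P(X=1|theta=mean) = theta = 0.6897

0.6897


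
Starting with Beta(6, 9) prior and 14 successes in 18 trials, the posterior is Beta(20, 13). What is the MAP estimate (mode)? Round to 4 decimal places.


The mode of Beta(a, b) when a > 1 and b > 1 is (a-1)/(a+b-2)
= (20 - 1) / (20 + 13 - 2)
= 19 / 31
= 0.6129

0.6129


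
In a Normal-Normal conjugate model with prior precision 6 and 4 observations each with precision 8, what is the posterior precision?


Posterior precision = prior precision + n * observation precision
= 6 + 4 * 8
= 6 + 32 = 38

38


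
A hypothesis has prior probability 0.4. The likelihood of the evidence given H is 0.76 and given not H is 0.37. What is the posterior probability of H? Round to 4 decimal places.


Using Bayes' theorem:
P(E) = 0.4 * 0.76 + 0.6 * 0.37
P(E) = 0.526
P(H|E) = (0.4 * 0.76) / 0.526 = 0.5779

0.5779


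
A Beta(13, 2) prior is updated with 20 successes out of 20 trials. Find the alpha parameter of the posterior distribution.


In the Beta-Binomial conjugate update:
alpha_post = alpha_prior + successes
= 13 + 20
= 33

33


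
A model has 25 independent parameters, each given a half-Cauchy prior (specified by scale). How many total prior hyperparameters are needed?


Each half-Cauchy prior needs 1 hyperparameter (scale).
Total = 1 * 25 = 25

25


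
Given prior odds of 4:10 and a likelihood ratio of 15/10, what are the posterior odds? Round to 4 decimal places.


Posterior odds = prior odds * LR
Prior odds = 4/10 = 0.4
LR = 15/10 = 1.5
Posterior odds = 0.4 * 1.5 = 0.6

0.6


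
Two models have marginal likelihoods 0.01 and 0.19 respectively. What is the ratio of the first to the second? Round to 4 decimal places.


Evidence ratio = 0.01 / 0.19
= 0.0526

0.0526


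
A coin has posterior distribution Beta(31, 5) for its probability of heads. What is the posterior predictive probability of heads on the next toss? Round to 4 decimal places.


Posterior predictive = E[theta] = alpha/(alpha+beta)
= 31/36
= 0.8611

0.8611


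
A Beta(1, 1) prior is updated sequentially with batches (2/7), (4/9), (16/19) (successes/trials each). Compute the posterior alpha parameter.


Sequential conjugate updating is equivalent to a single batch update.
Total successes across all batches = 22
alpha_posterior = alpha_prior + total_successes = 1 + 22
= 23

23


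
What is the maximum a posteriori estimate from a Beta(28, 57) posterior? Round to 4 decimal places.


The MAP estimate equals the mode of the distribution.
Mode of Beta(a,b) = (a-1)/(a+b-2)
= 27/83
= 0.3253

0.3253


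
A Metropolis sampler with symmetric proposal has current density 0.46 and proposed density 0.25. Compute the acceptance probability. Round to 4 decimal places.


For symmetric proposals, acceptance = min(1, pi(x*)/pi(x))
= min(1, 0.25/0.46)
= min(1, 0.5435) = 0.5435

0.5435


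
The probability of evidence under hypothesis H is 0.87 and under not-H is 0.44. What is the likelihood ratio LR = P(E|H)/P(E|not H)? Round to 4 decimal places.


LR = 0.87 / 0.44
= 1.9773

1.9773


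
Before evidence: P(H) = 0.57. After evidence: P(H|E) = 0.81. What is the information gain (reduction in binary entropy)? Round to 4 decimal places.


Prior entropy = 0.9858
Posterior entropy = 0.7015
Information gain = 0.9858 - 0.7015 = 0.2843

0.2843


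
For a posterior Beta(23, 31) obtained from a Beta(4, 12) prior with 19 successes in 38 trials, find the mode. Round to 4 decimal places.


Mode = (alpha - 1) / (alpha + beta - 2)
= 22 / 52
= 0.4231

0.4231


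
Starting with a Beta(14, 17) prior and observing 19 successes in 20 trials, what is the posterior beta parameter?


Posterior beta = prior beta + failures
Failures = 20 - 19 = 1
beta_post = 17 + 1 = 18

18


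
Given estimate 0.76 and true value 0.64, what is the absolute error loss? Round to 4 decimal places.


Absolute error = |estimate - true|
= |0.12| = 0.12

0.12


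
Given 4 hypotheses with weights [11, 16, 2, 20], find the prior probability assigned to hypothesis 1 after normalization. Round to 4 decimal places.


To normalize, divide each weight by the sum of all weights.
Sum = 49
Prior(H1) = 11/49 = 0.2245

0.2245


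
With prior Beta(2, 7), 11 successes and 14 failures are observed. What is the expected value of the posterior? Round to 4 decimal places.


Posterior = Beta(13, 21)
E[theta] = alpha/(alpha+beta)
= 13/34 = 0.3824

0.3824


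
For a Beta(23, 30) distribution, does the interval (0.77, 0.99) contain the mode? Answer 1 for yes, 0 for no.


Mode of Beta(a,b) = (a-1)/(a+b-2)
= (23-1)/(23+30-2) = 0.4314
Check: 0.77 <= 0.4314 <= 0.99?
Result: 0

0


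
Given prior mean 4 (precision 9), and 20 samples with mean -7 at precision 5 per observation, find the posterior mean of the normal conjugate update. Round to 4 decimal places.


The posterior mean is a precision-weighted average of prior and data.
Post. prec. = 9 + 100 = 109
Post. mean = (36 + -700)/109 = -664/109 = -6.0917

-6.0917


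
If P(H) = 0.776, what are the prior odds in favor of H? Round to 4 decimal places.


Prior odds = P(H) / (1 - P(H))
= 0.776 / 0.224
= 3.4643

3.4643


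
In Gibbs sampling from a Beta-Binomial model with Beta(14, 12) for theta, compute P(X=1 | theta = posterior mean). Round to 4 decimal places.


Posterior mean = alpha/(alpha+beta) = 14/26 = 0.5385
P(X=1|theta=mean) = theta = 0.5385

0.5385


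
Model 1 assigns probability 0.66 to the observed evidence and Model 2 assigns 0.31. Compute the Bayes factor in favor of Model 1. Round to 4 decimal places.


BF = P(data|M1) / P(data|M2)
= 0.66 / 0.31 = 2.129

2.129


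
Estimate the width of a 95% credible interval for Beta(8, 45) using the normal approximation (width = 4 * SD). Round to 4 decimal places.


For Beta(a,b): Var = ab/((a+b)^2(a+b+1))
Var = 0.0024, SD = 0.0487
Approximate 95% CI width = 4 * 0.0487 = 0.1949

0.1949


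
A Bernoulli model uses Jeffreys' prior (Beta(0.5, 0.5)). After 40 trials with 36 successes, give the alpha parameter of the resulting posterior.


Posterior = Beta(prior_alpha + successes, prior_beta + failures)
= Beta(0.5 + 36, 0.5 + 4)
Posterior alpha = 0.5 + k = 0.5 + 36 = 36.5

36.5


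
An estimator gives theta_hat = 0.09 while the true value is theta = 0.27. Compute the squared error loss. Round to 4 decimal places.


The squared error loss is (theta_hat - theta)^2
= (0.09 - 0.27)^2
= (-0.18)^2 = 0.0324

0.0324


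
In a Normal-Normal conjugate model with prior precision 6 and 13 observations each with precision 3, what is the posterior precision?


Posterior precision = prior precision + n * observation precision
= 6 + 13 * 3
= 6 + 39 = 45

45


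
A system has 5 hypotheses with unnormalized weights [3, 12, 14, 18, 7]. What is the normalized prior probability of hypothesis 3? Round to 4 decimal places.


The normalized prior is the weight divided by the total.
Total weight = 54
P(H3) = 14 / 54 = 0.2593

0.2593


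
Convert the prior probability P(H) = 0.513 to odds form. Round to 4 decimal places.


P(not H) = 1 - 0.513 = 0.487
Odds = 0.513 / 0.487 = 1.0534

1.0534


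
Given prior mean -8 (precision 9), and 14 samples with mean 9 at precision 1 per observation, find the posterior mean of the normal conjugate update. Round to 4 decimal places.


The posterior mean is a precision-weighted average of prior and data.
Post. prec. = 9 + 14 = 23
Post. mean = (-72 + 126)/23 = 54/23 = 2.3478

2.3478


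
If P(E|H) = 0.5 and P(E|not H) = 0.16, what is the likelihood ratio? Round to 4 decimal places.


Likelihood ratio = P(E|H) / P(E|not H)
= 0.5 / 0.16
= 3.125

3.125


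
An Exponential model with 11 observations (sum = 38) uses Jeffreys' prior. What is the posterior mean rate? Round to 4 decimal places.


Posterior Gamma(11, 38)
E[lambda] = 11/38 = 0.2895

0.2895


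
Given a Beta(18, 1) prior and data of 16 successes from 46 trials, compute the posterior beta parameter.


Number of failures = 46 - 16 = 30
Posterior beta = 1 + 30 = 31

31


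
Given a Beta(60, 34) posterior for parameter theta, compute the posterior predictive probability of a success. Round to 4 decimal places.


For a Beta-Bernoulli model, the predictive probability is the mean:
P(success) = 60/(60+34) = 60/94 = 0.6383

0.6383


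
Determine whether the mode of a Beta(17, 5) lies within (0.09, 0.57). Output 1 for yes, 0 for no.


First find the mode: (a-1)/(a+b-2) = 0.8
Is 0.8 in (0.09, 0.57)? 0

0


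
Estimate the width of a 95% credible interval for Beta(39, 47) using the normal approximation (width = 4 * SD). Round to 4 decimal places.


For Beta(a,b): Var = ab/((a+b)^2(a+b+1))
Var = 0.0028, SD = 0.0534
Approximate 95% CI width = 4 * 0.0534 = 0.2135

0.2135


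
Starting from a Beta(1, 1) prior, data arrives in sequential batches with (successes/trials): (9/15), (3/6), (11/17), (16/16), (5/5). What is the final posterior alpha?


In sequential Bayesian updating, we sum all successes.
Total successes = 44
Final alpha = 1 + 44 = 45

45


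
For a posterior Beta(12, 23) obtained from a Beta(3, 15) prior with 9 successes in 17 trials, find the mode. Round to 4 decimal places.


Mode = (alpha - 1) / (alpha + beta - 2)
= 11 / 33
= 0.3333

0.3333


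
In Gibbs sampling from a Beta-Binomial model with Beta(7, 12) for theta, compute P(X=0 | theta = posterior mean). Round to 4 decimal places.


Posterior mean = alpha/(alpha+beta) = 7/19 = 0.3684
P(X=0|theta=mean) = 1 - theta = 0.6316

0.6316


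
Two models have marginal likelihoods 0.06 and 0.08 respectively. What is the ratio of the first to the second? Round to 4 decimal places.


Evidence ratio = 0.06 / 0.08
= 0.75

0.75


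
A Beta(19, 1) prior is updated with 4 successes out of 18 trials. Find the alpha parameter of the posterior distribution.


In the Beta-Binomial conjugate update:
alpha_post = alpha_prior + successes
= 19 + 4
= 23

23


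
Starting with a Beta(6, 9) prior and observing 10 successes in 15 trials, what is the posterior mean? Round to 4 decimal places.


Posterior parameters: alpha = 6 + 10 = 16
beta = 9 + 5 = 14
Posterior mean = alpha / (alpha + beta) = 16 / 30
= 0.5333

0.5333


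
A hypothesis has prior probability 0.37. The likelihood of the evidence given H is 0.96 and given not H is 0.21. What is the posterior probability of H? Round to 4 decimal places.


Using Bayes' theorem:
P(E) = 0.37 * 0.96 + 0.63 * 0.21
P(E) = 0.4875
P(H|E) = (0.37 * 0.96) / 0.4875 = 0.7286

0.7286


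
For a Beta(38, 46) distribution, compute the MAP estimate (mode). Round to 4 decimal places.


MAP = mode = (a-1)/(a+b-2)
= (38-1)/(38+46-2)
= 37/82 = 0.4512

0.4512


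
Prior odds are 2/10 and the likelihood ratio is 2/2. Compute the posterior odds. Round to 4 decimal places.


Posterior odds = prior odds * likelihood ratio
= (2/10) * (2/2)
= 4 / 20
= 0.2

0.2


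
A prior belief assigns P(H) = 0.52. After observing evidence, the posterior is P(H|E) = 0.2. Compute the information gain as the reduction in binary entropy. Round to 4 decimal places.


H(prior) = -0.52*log2(0.52) - 0.48*log2(0.48)
= 0.9988
H(post) = -0.2*log2(0.2) - 0.8*log2(0.8)
= 0.7219
IG = 0.9988 - 0.7219 = 0.2769

0.2769


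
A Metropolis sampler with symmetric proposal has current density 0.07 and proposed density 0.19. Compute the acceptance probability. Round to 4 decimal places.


For symmetric proposals, acceptance = min(1, pi(x*)/pi(x))
= min(1, 0.19/0.07)
= min(1, 2.7143) = 1.0

1.0


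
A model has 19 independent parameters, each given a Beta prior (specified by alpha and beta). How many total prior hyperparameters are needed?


Each Beta prior needs 2 hyperparameters (alpha and beta).
Total = 2 * 19 = 38

38


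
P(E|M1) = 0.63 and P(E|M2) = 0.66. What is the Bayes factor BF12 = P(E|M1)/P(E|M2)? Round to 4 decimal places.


Bayes factor BF12 = P(E|M1) / P(E|M2)
= 0.63 / 0.66
= 0.9545

0.9545


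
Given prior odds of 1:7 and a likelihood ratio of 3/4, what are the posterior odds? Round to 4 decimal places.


Posterior odds = prior odds * LR
Prior odds = 1/7 = 0.1429
LR = 3/4 = 0.75
Posterior odds = 0.1429 * 0.75 = 0.1071

0.1071


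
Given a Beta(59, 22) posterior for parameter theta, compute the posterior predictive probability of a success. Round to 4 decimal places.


For a Beta-Bernoulli model, the predictive probability is the mean:
P(success) = 59/(59+22) = 59/81 = 0.7284

0.7284


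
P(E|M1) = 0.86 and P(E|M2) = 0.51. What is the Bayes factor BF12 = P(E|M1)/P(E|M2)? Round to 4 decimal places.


Bayes factor BF12 = P(E|M1) / P(E|M2)
= 0.86 / 0.51
= 1.6863

1.6863


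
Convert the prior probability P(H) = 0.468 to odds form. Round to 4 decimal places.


P(not H) = 1 - 0.468 = 0.532
Odds = 0.468 / 0.532 = 0.8797

0.8797


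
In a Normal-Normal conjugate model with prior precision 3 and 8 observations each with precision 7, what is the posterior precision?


Posterior precision = prior precision + n * observation precision
= 3 + 8 * 7
= 3 + 56 = 59

59


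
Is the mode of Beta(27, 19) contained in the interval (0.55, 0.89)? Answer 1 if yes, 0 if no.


Mode = (a-1)/(a+b-2) = 26/44 = 0.5909
Interval: (0.55, 0.89)
Contains mode? 1

1


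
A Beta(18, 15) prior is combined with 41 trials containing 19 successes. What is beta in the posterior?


In conjugate updating:
beta_posterior = beta_prior + (n - k)
= 15 + (41 - 19)
= 15 + 22 = 37

37


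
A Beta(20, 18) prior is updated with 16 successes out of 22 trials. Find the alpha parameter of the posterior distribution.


In the Beta-Binomial conjugate update:
alpha_post = alpha_prior + successes
= 20 + 16
= 36

36


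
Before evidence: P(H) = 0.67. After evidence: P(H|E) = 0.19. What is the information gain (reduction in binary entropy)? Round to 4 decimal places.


Prior entropy = 0.9149
Posterior entropy = 0.7015
Information gain = 0.9149 - 0.7015 = 0.2135

0.2135


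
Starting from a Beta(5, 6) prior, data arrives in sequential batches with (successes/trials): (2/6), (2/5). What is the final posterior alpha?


In sequential Bayesian updating, we sum all successes.
Total successes = 4
Final alpha = 5 + 4 = 9

9


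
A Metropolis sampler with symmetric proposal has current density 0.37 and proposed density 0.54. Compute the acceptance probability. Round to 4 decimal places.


For symmetric proposals, acceptance = min(1, pi(x*)/pi(x))
= min(1, 0.54/0.37)
= min(1, 1.4595) = 1.0

1.0


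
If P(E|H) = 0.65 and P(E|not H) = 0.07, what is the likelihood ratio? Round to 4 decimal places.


Likelihood ratio = P(E|H) / P(E|not H)
= 0.65 / 0.07
= 9.2857

9.2857


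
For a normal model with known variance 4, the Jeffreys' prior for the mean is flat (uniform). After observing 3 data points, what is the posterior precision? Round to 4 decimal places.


Jeffreys' prior for normal mean (known variance) is flat.
Prior precision = 0.
Posterior precision = prior_prec + n/sigma^2 = 0 + 3/4
= 0.75

0.75


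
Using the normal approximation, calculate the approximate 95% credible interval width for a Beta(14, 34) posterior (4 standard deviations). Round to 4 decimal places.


Var(Beta) = 14*34/(48^2 * 49) = 0.0042
SD = 0.0649
Width ~ 4*SD = 0.2597

0.2597


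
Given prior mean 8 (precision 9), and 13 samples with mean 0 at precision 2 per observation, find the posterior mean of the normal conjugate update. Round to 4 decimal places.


The posterior mean is a precision-weighted average of prior and data.
Post. prec. = 9 + 26 = 35
Post. mean = (72 + 0)/35 = 72/35 = 2.0571

2.0571


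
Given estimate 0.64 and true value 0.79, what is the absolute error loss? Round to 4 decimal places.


Absolute error = |estimate - true|
= |-0.15| = 0.15

0.15


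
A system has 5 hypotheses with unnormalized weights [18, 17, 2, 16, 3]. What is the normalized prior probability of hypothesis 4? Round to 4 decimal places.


The normalized prior is the weight divided by the total.
Total weight = 56
P(H4) = 16 / 56 = 0.2857

0.2857


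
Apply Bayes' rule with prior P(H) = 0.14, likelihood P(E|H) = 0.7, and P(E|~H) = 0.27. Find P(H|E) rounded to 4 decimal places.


Step 1: Compute marginal P(E) = P(E|H)P(H) + P(E|~H)P(~H)
= 0.7*0.14 + 0.27*0.86 = 0.3302
Step 2: P(H|E) = P(E|H)P(H)/P(E) = 0.098/0.3302
= 0.2968

0.2968


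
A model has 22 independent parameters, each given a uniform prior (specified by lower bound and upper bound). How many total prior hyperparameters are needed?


Each uniform prior needs 2 hyperparameters (lower bound and upper bound).
Total = 2 * 22 = 44

44


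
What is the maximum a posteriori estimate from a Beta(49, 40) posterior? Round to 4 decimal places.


The MAP estimate equals the mode of the distribution.
Mode of Beta(a,b) = (a-1)/(a+b-2)
= 48/87
= 0.5517

0.5517


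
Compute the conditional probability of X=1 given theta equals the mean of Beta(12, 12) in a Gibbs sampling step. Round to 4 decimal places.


Mean of Beta(12, 12) = 0.5
P(X=1 | theta=0.5) = 0.5

0.5


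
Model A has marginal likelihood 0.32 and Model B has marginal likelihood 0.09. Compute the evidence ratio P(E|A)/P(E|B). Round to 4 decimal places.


Evidence ratio = P(E|A) / P(E|B)
= 0.32 / 0.09
= 3.5556

3.5556


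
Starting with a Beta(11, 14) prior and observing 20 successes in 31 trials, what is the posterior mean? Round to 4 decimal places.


Posterior parameters: alpha = 11 + 20 = 31
beta = 14 + 11 = 25
Posterior mean = alpha / (alpha + beta) = 31 / 56
= 0.5536

0.5536


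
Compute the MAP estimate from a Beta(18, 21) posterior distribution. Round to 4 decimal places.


MAP = mode of Beta distribution
= (alpha - 1)/(alpha + beta - 2)
= (18-1)/(18+21-2)
= 17/37 = 0.4595

0.4595


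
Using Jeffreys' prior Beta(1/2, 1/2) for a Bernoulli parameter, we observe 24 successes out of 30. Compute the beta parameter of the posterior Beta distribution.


Conjugate update: Beta(0.5 + k, 0.5 + n - k).
k = 24, n - k = 6
Posterior beta = 0.5 + (n - k) = 0.5 + 6 = 6.5

6.5


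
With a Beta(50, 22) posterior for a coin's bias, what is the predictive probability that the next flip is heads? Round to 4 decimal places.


The predictive probability equals the posterior mean.
P(next = heads) = alpha / (alpha + beta)
= 50 / 72 = 0.6944

0.6944


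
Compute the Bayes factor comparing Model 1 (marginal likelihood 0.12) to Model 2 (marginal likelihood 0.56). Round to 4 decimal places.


BF12 = marginal likelihood of M1 / marginal likelihood of M2
= 0.12/0.56
= 0.2143

0.2143


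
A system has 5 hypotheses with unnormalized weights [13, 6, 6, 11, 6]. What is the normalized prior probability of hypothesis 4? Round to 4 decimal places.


The normalized prior is the weight divided by the total.
Total weight = 42
P(H4) = 11 / 42 = 0.2619

0.2619


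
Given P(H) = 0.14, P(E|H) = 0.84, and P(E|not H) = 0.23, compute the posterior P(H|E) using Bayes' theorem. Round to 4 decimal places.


By Bayes' theorem: P(H|E) = P(E|H)*P(H) / P(E)
P(E) = P(E|H)*P(H) + P(E|not H)*P(not H)
P(E) = 0.84*0.14 + 0.23*0.86 = 0.3154
P(H|E) = 0.84*0.14 / 0.3154 = 0.3729

0.3729


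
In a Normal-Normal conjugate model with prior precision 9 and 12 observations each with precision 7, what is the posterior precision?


Posterior precision = prior precision + n * observation precision
= 9 + 12 * 7
= 9 + 84 = 93

93


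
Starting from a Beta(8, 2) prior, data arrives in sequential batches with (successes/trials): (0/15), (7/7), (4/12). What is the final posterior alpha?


In sequential Bayesian updating, we sum all successes.
Total successes = 11
Final alpha = 8 + 11 = 19

19


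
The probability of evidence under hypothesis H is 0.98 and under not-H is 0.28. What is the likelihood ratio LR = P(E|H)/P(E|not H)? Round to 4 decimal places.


LR = 0.98 / 0.28
= 3.5

3.5


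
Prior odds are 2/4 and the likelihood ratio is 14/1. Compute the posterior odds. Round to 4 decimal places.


Posterior odds = prior odds * likelihood ratio
= (2/4) * (14/1)
= 28 / 4
= 7.0

7.0


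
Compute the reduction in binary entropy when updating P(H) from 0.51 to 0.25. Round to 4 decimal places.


H_before = -p*log2(p) - (1-p)*log2(1-p) for p=0.51: 0.9997
H_after for p=0.25: 0.8113
Reduction = 0.9997 - 0.8113 = 0.1884

0.1884


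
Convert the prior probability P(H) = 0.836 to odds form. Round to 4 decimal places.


P(not H) = 1 - 0.836 = 0.164
Odds = 0.836 / 0.164 = 5.0976

5.0976


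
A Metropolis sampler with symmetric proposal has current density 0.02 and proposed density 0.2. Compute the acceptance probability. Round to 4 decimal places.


For symmetric proposals, acceptance = min(1, pi(x*)/pi(x))
= min(1, 0.2/0.02)
= min(1, 10.0) = 1.0

1.0


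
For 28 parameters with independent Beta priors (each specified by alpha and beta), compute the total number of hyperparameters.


A Beta prior has 2 hyperparameters per parameter.
Total = 28 * 2 = 56

56


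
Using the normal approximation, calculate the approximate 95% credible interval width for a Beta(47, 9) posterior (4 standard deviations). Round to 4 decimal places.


Var(Beta) = 47*9/(56^2 * 57) = 0.0024
SD = 0.0486
Width ~ 4*SD = 0.1946

0.1946


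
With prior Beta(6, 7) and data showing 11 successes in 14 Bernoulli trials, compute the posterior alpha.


Conjugate update: alpha_posterior = alpha_prior + k
= 6 + 11 = 17

17


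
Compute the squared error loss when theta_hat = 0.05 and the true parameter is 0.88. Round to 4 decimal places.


L = (theta_hat - theta_true)^2
= (0.05 - 0.88)^2
= -0.83^2 = 0.6889

0.6889


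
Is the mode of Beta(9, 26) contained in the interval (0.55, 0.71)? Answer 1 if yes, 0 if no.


Mode = (a-1)/(a+b-2) = 8/33 = 0.2424
Interval: (0.55, 0.71)
Contains mode? 0

0


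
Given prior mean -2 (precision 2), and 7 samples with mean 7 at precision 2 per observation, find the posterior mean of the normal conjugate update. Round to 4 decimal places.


The posterior mean is a precision-weighted average of prior and data.
Post. prec. = 2 + 14 = 16
Post. mean = (-4 + 98)/16 = 94/16 = 5.875

5.875


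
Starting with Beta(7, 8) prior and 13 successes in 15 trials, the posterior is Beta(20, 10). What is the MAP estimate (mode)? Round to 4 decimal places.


The mode of Beta(a, b) when a > 1 and b > 1 is (a-1)/(a+b-2)
= (20 - 1) / (20 + 10 - 2)
= 19 / 28
= 0.6786

0.6786


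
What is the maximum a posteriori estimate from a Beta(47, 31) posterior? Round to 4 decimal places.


The MAP estimate equals the mode of the distribution.
Mode of Beta(a,b) = (a-1)/(a+b-2)
= 46/76
= 0.6053

0.6053


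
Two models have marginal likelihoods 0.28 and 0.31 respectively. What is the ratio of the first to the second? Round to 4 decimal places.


Evidence ratio = 0.28 / 0.31
= 0.9032

0.9032


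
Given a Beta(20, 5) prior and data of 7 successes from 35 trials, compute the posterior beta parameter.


Number of failures = 35 - 7 = 28
Posterior beta = 5 + 28 = 33

33


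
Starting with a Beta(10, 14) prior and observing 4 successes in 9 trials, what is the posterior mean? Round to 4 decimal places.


Posterior parameters: alpha = 10 + 4 = 14
beta = 14 + 5 = 19
Posterior mean = alpha / (alpha + beta) = 14 / 33
= 0.4242

0.4242


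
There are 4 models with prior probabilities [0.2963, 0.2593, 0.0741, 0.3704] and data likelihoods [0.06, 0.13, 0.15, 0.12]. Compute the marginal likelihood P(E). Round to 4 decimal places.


P(E) = sum over models of P(M_i) * P(E|M_i)
= 0.2963*0.06 + 0.2593*0.13 + 0.0741*0.15 + 0.3704*0.12
= 0.107

0.107


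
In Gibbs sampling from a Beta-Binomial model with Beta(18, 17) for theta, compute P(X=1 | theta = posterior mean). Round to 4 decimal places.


Posterior mean = alpha/(alpha+beta) = 18/35 = 0.5143
P(X=1|theta=mean) = theta = 0.5143

0.5143


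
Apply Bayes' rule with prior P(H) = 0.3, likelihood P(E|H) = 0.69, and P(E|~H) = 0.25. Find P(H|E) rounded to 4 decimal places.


Step 1: Compute marginal P(E) = P(E|H)P(H) + P(E|~H)P(~H)
= 0.69*0.3 + 0.25*0.7 = 0.382
Step 2: P(H|E) = P(E|H)P(H)/P(E) = 0.207/0.382
= 0.5419

0.5419


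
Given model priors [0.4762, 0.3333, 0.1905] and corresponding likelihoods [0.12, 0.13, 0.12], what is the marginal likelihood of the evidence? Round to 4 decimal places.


P(E) = sum_i P(M_i) P(E|M_i)
= 0.0571 + 0.0433 + 0.0229
= 0.1233

0.1233


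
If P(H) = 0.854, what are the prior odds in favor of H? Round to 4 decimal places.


Prior odds = P(H) / (1 - P(H))
= 0.854 / 0.146
= 5.8493

5.8493


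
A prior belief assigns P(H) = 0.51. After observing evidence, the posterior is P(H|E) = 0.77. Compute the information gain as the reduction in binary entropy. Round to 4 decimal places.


H(prior) = -0.51*log2(0.51) - 0.49*log2(0.49)
= 0.9997
H(post) = -0.77*log2(0.77) - 0.23*log2(0.23)
= 0.778
IG = 0.9997 - 0.778 = 0.2217

0.2217


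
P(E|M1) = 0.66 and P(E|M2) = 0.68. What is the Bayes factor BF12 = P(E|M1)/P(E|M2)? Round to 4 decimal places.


Bayes factor BF12 = P(E|M1) / P(E|M2)
= 0.66 / 0.68
= 0.9706

0.9706


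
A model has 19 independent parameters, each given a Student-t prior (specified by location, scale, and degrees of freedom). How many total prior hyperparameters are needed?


Each Student-t prior needs 3 hyperparameters (location, scale, and degrees of freedom).
Total = 3 * 19 = 57

57


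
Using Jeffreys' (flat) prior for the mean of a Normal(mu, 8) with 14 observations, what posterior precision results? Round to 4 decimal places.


Flat prior means prior precision is 0.
Posterior precision = n / sigma^2 = 14/8 = 1.75

1.75


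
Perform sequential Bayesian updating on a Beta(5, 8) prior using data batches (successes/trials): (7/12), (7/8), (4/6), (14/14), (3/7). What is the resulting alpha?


Accumulate successes: 35
Posterior alpha = prior alpha + sum of successes
= 5 + 35 = 40

40


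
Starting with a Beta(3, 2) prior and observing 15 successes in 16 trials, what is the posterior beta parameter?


Posterior beta = prior beta + failures
Failures = 16 - 15 = 1
beta_post = 2 + 1 = 3

3


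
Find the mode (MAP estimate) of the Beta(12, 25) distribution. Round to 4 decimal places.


For Beta(a,b) with a,b > 1:
Mode = (a-1)/(a+b-2) = (12-1)/(37-2)
= 11/35 = 0.3143

0.3143


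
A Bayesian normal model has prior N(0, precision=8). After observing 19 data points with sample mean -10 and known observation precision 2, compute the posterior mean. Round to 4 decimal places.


Posterior mean = (prior_precision * prior_mean + n * data_precision * data_mean) / (prior_precision + n * data_precision)
Numerator = 8*0 + 19*2*-10 = -380
Denominator = 8 + 19*2 = 46
Posterior mean = -8.2609

-8.2609


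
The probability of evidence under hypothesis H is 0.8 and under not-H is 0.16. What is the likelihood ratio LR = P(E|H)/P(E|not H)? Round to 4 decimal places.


LR = 0.8 / 0.16
= 5.0

5.0


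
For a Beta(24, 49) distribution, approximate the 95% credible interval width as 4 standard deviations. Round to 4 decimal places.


Variance of Beta(a,b) = ab / ((a+b)^2 * (a+b+1))
= 24*49 / ((73)^2 * 74)
= 0.003
SD = sqrt(0.003) = 0.0546
Width = 4 * SD = 0.2184

0.2184


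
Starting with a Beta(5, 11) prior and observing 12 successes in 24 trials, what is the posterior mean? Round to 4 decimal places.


Posterior parameters: alpha = 5 + 12 = 17
beta = 11 + 12 = 23
Posterior mean = alpha / (alpha + beta) = 17 / 40
= 0.425

0.425


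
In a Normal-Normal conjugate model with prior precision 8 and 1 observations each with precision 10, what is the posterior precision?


Posterior precision = prior precision + n * observation precision
= 8 + 1 * 10
= 8 + 10 = 18

18


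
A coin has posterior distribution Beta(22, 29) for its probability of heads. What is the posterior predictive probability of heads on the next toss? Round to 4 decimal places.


Posterior predictive = E[theta] = alpha/(alpha+beta)
= 22/51
= 0.4314

0.4314


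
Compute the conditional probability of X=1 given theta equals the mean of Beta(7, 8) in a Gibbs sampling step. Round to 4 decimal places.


Mean of Beta(7, 8) = 0.4667
P(X=1 | theta=0.4667) = 0.4667

0.4667


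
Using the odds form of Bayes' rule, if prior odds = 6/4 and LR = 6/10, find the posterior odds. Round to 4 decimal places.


Bayes' rule in odds form: posterior odds = prior odds * LR
= (6 * 6) / (4 * 10)
= 36/40 = 0.9

0.9


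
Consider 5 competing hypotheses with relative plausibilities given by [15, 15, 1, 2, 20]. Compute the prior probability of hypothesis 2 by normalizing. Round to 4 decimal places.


Sum of weights = 15 + 15 + 1 + 2 + 20 = 53
Normalized prior for H2 = 15 / 53
= 0.283

0.283


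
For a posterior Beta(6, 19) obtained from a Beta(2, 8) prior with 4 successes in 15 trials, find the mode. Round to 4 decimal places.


Mode = (alpha - 1) / (alpha + beta - 2)
= 5 / 23
= 0.2174

0.2174


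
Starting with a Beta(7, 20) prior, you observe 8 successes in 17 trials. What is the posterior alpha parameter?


For a Beta-Binomial conjugate model:
Posterior alpha = prior alpha + number of successes
= 7 + 8 = 15

15


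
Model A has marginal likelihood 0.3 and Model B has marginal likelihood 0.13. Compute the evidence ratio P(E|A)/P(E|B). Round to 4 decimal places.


Evidence ratio = P(E|A) / P(E|B)
= 0.3 / 0.13
= 2.3077

2.3077


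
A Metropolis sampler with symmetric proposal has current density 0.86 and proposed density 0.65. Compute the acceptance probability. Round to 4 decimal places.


For symmetric proposals, acceptance = min(1, pi(x*)/pi(x))
= min(1, 0.65/0.86)
= min(1, 0.7558) = 0.7558

0.7558


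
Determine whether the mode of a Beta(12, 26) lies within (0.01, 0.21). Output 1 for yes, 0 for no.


First find the mode: (a-1)/(a+b-2) = 0.3056
Is 0.3056 in (0.01, 0.21)? 0

0


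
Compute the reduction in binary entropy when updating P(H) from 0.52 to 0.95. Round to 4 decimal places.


H_before = -p*log2(p) - (1-p)*log2(1-p) for p=0.52: 0.9988
H_after for p=0.95: 0.2864
Reduction = 0.9988 - 0.2864 = 0.7124

0.7124


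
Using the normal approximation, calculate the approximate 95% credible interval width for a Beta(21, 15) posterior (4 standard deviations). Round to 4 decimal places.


Var(Beta) = 21*15/(36^2 * 37) = 0.0066
SD = 0.081
Width ~ 4*SD = 0.3242

0.3242


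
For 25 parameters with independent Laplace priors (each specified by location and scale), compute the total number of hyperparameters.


A Laplace prior has 2 hyperparameters per parameter.
Total = 25 * 2 = 50

50


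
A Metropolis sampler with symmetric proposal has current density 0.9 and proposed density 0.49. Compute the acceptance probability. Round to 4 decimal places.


For symmetric proposals, acceptance = min(1, pi(x*)/pi(x))
= min(1, 0.49/0.9)
= min(1, 0.5444) = 0.5444

0.5444


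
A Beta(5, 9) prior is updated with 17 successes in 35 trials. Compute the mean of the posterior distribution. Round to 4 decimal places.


After update: Beta(22, 27)
Mean = 22 / (22 + 27) = 22 / 49
= 0.449

0.449


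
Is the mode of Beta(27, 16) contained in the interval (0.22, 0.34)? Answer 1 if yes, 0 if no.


Mode = (a-1)/(a+b-2) = 26/41 = 0.6341
Interval: (0.22, 0.34)
Contains mode? 0

0


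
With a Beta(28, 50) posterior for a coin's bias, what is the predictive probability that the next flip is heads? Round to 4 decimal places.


The predictive probability equals the posterior mean.
P(next = heads) = alpha / (alpha + beta)
= 28 / 78 = 0.359

0.359


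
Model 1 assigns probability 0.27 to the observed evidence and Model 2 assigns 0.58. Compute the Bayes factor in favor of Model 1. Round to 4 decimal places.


BF = P(data|M1) / P(data|M2)
= 0.27 / 0.58 = 0.4655

0.4655


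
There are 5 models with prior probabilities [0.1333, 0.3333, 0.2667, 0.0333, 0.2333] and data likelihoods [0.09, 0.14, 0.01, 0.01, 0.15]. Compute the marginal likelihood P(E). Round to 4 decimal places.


P(E) = sum over models of P(M_i) * P(E|M_i)
= 0.1333*0.09 + 0.3333*0.14 + 0.2667*0.01 + 0.0333*0.01 + 0.2333*0.15
= 0.0967

0.0967


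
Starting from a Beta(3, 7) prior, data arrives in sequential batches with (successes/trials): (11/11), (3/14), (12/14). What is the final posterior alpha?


In sequential Bayesian updating, we sum all successes.
Total successes = 26
Final alpha = 3 + 26 = 29

29


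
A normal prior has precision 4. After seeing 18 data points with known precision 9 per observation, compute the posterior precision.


In the conjugate normal model, precisions add:
tau_posterior = tau_prior + n * tau_data
= 4 + 18*9 = 166

166


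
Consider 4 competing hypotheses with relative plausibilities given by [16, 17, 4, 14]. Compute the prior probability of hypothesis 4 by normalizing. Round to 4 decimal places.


Sum of weights = 16 + 17 + 4 + 14 = 51
Normalized prior for H4 = 14 / 51
= 0.2745

0.2745


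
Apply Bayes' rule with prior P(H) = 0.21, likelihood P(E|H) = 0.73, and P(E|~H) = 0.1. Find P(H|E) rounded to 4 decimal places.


Step 1: Compute marginal P(E) = P(E|H)P(H) + P(E|~H)P(~H)
= 0.73*0.21 + 0.1*0.79 = 0.2323
Step 2: P(H|E) = P(E|H)P(H)/P(E) = 0.1533/0.2323
= 0.6599

0.6599


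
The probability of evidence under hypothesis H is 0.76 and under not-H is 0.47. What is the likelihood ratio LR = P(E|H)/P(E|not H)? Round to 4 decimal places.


LR = 0.76 / 0.47
= 1.617

1.617


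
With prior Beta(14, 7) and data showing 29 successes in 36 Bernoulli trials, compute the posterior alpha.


Conjugate update: alpha_posterior = alpha_prior + k
= 14 + 29 = 43

43


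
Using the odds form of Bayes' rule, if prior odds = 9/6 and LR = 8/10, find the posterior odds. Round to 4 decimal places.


Bayes' rule in odds form: posterior odds = prior odds * LR
= (9 * 8) / (6 * 10)
= 72/60 = 1.2

1.2


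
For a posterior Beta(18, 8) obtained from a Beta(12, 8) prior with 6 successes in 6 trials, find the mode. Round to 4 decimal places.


Mode = (alpha - 1) / (alpha + beta - 2)
= 17 / 24
= 0.7083

0.7083


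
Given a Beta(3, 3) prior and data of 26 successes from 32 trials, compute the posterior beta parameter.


Number of failures = 32 - 26 = 6
Posterior beta = 3 + 6 = 9

9


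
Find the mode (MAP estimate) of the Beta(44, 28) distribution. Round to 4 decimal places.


For Beta(a,b) with a,b > 1:
Mode = (a-1)/(a+b-2) = (44-1)/(72-2)
= 43/70 = 0.6143

0.6143


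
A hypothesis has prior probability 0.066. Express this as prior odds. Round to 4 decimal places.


Odds = P(H) / P(not H) = 0.066 / 0.934
= 0.0707

0.0707


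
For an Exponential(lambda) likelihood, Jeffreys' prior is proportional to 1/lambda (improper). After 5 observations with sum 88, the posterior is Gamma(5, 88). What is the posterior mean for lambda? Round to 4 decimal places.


Posterior = Gamma(n, sum_x) = Gamma(5, 88)
Posterior mean = shape/rate = 5/88
= 0.0568

0.0568


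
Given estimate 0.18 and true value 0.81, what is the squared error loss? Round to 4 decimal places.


Squared error = (estimate - true)^2
Difference = -0.63
Loss = -0.63^2 = 0.3969

0.3969


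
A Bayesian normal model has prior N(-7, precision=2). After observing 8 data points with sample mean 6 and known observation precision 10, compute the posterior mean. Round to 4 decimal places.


Posterior mean = (prior_precision * prior_mean + n * data_precision * data_mean) / (prior_precision + n * data_precision)
Numerator = 2*-7 + 8*10*6 = 466
Denominator = 2 + 8*10 = 82
Posterior mean = 5.6829

5.6829


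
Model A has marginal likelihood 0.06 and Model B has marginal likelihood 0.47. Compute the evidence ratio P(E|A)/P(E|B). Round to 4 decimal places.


Evidence ratio = P(E|A) / P(E|B)
= 0.06 / 0.47
= 0.1277

0.1277


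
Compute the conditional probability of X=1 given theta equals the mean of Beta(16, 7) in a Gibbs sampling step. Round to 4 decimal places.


Mean of Beta(16, 7) = 0.6957
P(X=1 | theta=0.6957) = 0.6957

0.6957
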